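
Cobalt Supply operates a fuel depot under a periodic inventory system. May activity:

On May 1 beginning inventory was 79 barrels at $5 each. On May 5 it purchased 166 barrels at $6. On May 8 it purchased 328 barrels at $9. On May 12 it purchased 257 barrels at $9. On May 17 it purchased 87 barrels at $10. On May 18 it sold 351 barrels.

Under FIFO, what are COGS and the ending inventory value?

COGS = $2,345; ending inventory = $5,181

May 18, 351 sold [FIFO — oldest first]: 79 @ $5 + 166 @ $6 + 106 @ $9 = $2,345
Ending inventory: 222 @ $9 + 257 @ $9 + 87 @ $10 = $5,181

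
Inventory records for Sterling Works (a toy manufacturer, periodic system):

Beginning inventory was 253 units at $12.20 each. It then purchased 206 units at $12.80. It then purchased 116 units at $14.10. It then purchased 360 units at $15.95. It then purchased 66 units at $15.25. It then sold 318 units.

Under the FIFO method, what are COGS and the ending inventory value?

Sale 1 (318) [FIFO — oldest first]: 253 @ $12.20 + 65 @ $12.80 = $3,918.60
Ending inventory: 141 @ $12.80 + 116 @ $14.10 + 360 @ $15.95 + 66 @ $15.25 = $10,188.90

COGS = $3,918.60; ending inventory = $10,188.90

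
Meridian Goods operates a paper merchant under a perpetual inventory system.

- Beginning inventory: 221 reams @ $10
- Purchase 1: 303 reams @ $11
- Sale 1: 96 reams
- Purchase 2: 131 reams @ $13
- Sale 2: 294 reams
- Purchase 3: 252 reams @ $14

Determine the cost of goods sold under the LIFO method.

Sale 1 (96) [LIFO — newest first]: 96 @ $11 = $1,056
Sale 2 (294) [LIFO — newest first]: 131 @ $13 + 163 @ $11 = $3,496
Total COGS = $1,056 + $3,496 = $4,552
Ending inventory: 221 @ $10 + 44 @ $11 + 252 @ $14 = $6,222

COGS = $4,552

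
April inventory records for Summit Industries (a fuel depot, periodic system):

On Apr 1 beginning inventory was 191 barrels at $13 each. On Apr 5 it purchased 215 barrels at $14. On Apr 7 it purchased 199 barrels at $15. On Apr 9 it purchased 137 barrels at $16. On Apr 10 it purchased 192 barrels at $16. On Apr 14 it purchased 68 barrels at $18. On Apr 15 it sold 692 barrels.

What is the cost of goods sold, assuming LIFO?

Apr 15, 692 sold [LIFO — newest first]: 68 @ $18 + 192 @ $16 + 137 @ $16 + 199 @ $15 + 96 @ $14 = $10,817
Ending inventory: 191 @ $13 + 119 @ $14 = $4,149
Check: goods available $14,966 = COGS $10,817 + ending $4,149

COGS = $10,817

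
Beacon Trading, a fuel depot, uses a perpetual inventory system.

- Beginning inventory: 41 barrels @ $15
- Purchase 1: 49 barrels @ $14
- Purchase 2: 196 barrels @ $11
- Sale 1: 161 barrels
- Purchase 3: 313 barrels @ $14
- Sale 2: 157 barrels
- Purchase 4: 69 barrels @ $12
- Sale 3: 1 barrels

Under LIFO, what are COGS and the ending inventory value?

COGS = $3,981; ending inventory = $4,686

Sale 1 (161) [LIFO — newest first]: 161 @ $11 = $1,771
Sale 2 (157) [LIFO — newest first]: 157 @ $14 = $2,198
Sale 3 (1) [LIFO — newest first]: 1 @ $12 = $12
Total COGS = $1,771 + $2,198 + $12 = $3,981
Ending inventory: 41 @ $15 + 49 @ $14 + 35 @ $11 + 156 @ $14 + 68 @ $12 = $4,686
Check: goods available $8,667 = COGS $3,981 + ending $4,686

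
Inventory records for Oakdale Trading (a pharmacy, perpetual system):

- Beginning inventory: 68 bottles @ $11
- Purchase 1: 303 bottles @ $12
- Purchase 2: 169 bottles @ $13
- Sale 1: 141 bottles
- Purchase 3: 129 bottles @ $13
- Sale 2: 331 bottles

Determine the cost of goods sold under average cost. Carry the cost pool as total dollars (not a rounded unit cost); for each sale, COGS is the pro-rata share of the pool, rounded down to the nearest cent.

After Beginning: 68 on hand, pool $748.00 (≈ $11.0000 each)
After Purchase 1: 371 on hand, pool $4,384.00 (≈ $11.8167 each)
After Purchase 2: 540 on hand, pool $6,581.00 (≈ $12.1870 each)
Sale 1, sell 141: 141/540 × $6,581.00 → $1,718.37
After Purchase 3: 528 on hand, pool $6,539.63 (≈ $12.3857 each)
Sale 2, sell 331: 331/528 × $6,539.63 → $4,099.65
Total COGS = $1,718.37 + $4,099.65 = $5,818.02
Ending inventory (cost pool remaining) = $2,439.98

COGS = $5,818.02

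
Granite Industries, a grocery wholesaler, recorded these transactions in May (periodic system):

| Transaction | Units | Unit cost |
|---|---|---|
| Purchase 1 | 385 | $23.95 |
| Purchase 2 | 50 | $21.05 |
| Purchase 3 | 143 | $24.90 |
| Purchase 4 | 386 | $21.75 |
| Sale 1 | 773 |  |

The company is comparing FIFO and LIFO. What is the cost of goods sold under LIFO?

FIFO COGS: 385 @ $23.95 + 50 @ $21.05 + 143 @ $24.90 + 195 @ $21.75 = $18,075.20
LIFO COGS: 386 @ $21.75 + 143 @ $24.90 + 50 @ $21.05 + 194 @ $23.95 = $17,655.00

COGS = $17,655.00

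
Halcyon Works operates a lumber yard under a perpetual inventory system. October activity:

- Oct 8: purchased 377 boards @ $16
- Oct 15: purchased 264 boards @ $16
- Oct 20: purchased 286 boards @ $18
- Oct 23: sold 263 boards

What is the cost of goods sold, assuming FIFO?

COGS = $4,208

Oct 23, 263 sold [FIFO — oldest first]: 263 @ $16 = $4,208
Ending inventory: 114 @ $16 + 264 @ $16 + 286 @ $18 = $11,196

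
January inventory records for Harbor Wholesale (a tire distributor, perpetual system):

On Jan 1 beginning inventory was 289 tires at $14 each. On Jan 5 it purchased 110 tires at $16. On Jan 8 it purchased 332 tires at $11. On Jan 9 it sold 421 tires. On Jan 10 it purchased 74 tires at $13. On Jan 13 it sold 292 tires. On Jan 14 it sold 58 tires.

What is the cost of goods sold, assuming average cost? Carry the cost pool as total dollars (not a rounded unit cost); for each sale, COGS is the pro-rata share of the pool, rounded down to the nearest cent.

COGS = $9,979.68

After Jan 1: 289 on hand, pool $4,046.00 (≈ $14.0000 each)
After Jan 5: 399 on hand, pool $5,806.00 (≈ $14.5514 each)
After Jan 8: 731 on hand, pool $9,458.00 (≈ $12.9384 each)
Jan 9, sell 421: 421/731 × $9,458.00 → $5,447.08
After Jan 10: 384 on hand, pool $4,972.92 (≈ $12.9503 each)
Jan 13, sell 292: 292/384 × $4,972.92 → $3,781.49
Jan 14, sell 58: 58/92 × $1,191.43 → $751.11
Total COGS = $5,447.08 + $3,781.49 + $751.11 = $9,979.68
Ending inventory (cost pool remaining) = $440.32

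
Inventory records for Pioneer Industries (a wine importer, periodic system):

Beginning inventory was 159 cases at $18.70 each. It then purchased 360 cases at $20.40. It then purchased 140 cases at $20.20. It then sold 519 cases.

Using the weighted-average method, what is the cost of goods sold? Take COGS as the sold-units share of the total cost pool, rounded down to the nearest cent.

COGS = $10,352.67

Sale 1, sell 519: 519/659 × $13,145.30 → $10,352.67
Ending inventory (cost pool remaining) = $2,792.63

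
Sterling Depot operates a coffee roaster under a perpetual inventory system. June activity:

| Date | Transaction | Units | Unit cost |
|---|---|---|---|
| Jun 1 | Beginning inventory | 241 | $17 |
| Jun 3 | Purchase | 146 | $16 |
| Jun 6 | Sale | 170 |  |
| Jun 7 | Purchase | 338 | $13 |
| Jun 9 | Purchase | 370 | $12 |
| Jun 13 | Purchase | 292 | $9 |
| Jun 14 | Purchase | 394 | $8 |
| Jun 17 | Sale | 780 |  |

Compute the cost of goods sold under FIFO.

COGS = $13,527

Jun 6, 170 sold [FIFO — oldest first]: 170 @ $17 = $2,890
Jun 17, 780 sold [FIFO — oldest first]: 71 @ $17 + 146 @ $16 + 338 @ $13 + 225 @ $12 = $10,637
Total COGS = $2,890 + $10,637 = $13,527
Ending inventory: 145 @ $12 + 292 @ $9 + 394 @ $8 = $7,520
Check: goods available $21,047 = COGS $13,527 + ending $7,520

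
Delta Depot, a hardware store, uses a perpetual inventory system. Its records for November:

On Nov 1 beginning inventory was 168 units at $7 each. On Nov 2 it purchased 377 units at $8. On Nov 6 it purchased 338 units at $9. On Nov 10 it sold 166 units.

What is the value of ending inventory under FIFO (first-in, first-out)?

Ending inventory = $6,072

Nov 10, 166 sold [FIFO — oldest first]: 166 @ $7 = $1,162
Ending inventory: 2 @ $7 + 377 @ $8 + 338 @ $9 = $6,072
Check: goods available $7,234 = COGS $1,162 + ending $6,072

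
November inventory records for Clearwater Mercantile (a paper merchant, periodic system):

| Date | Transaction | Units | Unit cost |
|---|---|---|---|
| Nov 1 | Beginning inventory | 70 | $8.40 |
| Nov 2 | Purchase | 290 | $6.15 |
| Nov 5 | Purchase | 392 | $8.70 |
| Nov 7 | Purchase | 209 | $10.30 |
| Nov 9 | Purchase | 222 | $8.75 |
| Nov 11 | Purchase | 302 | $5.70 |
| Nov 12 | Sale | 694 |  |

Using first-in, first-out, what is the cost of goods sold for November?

Nov 12, 694 sold [FIFO — oldest first]: 70 @ $8.40 + 290 @ $6.15 + 334 @ $8.70 = $5,277.30
Ending inventory: 58 @ $8.70 + 209 @ $10.30 + 222 @ $8.75 + 302 @ $5.70 = $6,321.20

COGS = $5,277.30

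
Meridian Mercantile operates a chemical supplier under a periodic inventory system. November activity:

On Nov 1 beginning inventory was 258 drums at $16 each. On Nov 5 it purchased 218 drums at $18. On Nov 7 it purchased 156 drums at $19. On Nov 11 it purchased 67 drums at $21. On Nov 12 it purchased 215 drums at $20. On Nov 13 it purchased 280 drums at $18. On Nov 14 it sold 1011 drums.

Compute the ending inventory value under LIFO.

Ending inventory = $2,928

Nov 14, 1011 sold [LIFO — newest first]: 280 @ $18 + 215 @ $20 + 67 @ $21 + 156 @ $19 + 218 @ $18 + 75 @ $16 = $18,835
Ending inventory: 183 @ $16 = $2,928
Check: goods available $21,763 = COGS $18,835 + ending $2,928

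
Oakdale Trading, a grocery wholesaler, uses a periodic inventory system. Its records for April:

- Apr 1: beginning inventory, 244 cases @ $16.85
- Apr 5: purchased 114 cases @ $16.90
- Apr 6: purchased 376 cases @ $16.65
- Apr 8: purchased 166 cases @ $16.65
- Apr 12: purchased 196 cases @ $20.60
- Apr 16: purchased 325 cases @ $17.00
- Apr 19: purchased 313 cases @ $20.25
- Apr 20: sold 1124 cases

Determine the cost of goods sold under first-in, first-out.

COGS = $19,575.90

Apr 20, 1124 sold [FIFO — oldest first]: 244 @ $16.85 + 114 @ $16.90 + 376 @ $16.65 + 166 @ $16.65 + 196 @ $20.60 + 28 @ $17.00 = $19,575.90
Ending inventory: 297 @ $17.00 + 313 @ $20.25 = $11,387.25
Check: goods available $30,963.15 = COGS $19,575.90 + ending $11,387.25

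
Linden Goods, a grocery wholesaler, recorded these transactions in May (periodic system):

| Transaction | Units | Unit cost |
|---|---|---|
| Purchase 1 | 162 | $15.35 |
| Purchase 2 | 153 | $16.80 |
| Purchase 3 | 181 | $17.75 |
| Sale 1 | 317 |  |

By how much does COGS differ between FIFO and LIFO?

FIFO COGS: 162 @ $15.35 + 153 @ $16.80 + 2 @ $17.75 = $5,092.60
LIFO COGS: 181 @ $17.75 + 136 @ $16.80 = $5,497.55
Difference = |$5,092.60 − $5,497.55| = $404.95

$404.95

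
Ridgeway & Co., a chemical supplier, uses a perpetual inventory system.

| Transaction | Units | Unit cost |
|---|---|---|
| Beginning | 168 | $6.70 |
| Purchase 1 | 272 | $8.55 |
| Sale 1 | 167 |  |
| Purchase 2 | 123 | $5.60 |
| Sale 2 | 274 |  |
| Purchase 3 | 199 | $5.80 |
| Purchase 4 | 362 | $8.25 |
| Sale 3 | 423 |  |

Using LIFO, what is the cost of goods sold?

COGS = $6,662.90

Sale 1 (167) [LIFO — newest first]: 167 @ $8.55 = $1,427.85
Sale 2 (274) [LIFO — newest first]: 123 @ $5.60 + 105 @ $8.55 + 46 @ $6.70 = $1,894.75
Sale 3 (423) [LIFO — newest first]: 362 @ $8.25 + 61 @ $5.80 = $3,340.30
Total COGS = $1,427.85 + $1,894.75 + $3,340.30 = $6,662.90
Ending inventory: 122 @ $6.70 + 138 @ $5.80 = $1,617.80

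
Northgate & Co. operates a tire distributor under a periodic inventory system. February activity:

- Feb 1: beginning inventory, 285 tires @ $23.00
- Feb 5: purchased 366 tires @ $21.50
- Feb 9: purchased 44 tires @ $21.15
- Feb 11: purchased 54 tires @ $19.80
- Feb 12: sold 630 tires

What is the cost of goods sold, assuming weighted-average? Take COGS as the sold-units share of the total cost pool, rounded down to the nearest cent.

Feb 12, sell 630: 630/749 × $16,423.80 → $13,814.41
Ending inventory (cost pool remaining) = $2,609.39

COGS = $13,814.41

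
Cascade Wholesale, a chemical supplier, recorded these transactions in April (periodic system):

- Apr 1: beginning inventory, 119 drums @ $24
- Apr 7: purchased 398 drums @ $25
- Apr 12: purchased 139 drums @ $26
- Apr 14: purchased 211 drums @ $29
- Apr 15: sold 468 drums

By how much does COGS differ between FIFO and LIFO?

FIFO COGS: 119 @ $24 + 349 @ $25 = $11,581
LIFO COGS: 211 @ $29 + 139 @ $26 + 118 @ $25 = $12,683
Difference = |$11,581 − $12,683| = $1,102

$1,102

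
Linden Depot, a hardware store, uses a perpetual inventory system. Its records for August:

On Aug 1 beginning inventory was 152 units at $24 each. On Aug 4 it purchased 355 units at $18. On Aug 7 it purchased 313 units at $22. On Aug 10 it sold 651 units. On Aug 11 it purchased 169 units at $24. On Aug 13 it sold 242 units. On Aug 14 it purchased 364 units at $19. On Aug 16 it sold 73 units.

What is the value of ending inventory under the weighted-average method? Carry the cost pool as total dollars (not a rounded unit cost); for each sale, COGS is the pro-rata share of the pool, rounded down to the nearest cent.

After Aug 1: 152 on hand, pool $3,648.00 (≈ $24.0000 each)
After Aug 4: 507 on hand, pool $10,038.00 (≈ $19.7988 each)
After Aug 7: 820 on hand, pool $16,924.00 (≈ $20.6390 each)
Aug 10, sell 651: 651/820 × $16,924.00 → $13,436.00
After Aug 11: 338 on hand, pool $7,544.00 (≈ $22.3195 each)
Aug 13, sell 242: 242/338 × $7,544.00 → $5,401.32
After Aug 14: 460 on hand, pool $9,058.68 (≈ $19.6928 each)
Aug 16, sell 73: 73/460 × $9,058.68 → $1,437.57
Total COGS = $13,436.00 + $5,401.32 + $1,437.57 = $20,274.89
Ending inventory (cost pool remaining) = $7,621.11

Ending inventory = $7,621.11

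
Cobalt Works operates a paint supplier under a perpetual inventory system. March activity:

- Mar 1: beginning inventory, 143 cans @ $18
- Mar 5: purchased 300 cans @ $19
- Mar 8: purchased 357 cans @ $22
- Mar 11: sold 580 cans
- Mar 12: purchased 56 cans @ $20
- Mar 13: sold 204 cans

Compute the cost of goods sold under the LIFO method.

COGS = $15,952

Mar 11, 580 sold [LIFO — newest first]: 357 @ $22 + 223 @ $19 = $12,091
Mar 13, 204 sold [LIFO — newest first]: 56 @ $20 + 77 @ $19 + 71 @ $18 = $3,861
Total COGS = $12,091 + $3,861 = $15,952
Ending inventory: 72 @ $18 = $1,296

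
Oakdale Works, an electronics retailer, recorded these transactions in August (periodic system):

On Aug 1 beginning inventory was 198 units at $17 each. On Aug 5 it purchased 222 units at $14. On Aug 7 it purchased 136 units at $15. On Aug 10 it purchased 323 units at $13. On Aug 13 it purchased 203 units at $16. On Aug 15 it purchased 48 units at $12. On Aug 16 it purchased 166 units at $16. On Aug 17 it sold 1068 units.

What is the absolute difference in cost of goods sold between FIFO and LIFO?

FIFO COGS: 198 @ $17 + 222 @ $14 + 136 @ $15 + 323 @ $13 + 189 @ $16 = $15,737
LIFO COGS: 166 @ $16 + 48 @ $12 + 203 @ $16 + 323 @ $13 + 136 @ $15 + 192 @ $14 = $15,407
Difference = |$15,737 − $15,407| = $330

$330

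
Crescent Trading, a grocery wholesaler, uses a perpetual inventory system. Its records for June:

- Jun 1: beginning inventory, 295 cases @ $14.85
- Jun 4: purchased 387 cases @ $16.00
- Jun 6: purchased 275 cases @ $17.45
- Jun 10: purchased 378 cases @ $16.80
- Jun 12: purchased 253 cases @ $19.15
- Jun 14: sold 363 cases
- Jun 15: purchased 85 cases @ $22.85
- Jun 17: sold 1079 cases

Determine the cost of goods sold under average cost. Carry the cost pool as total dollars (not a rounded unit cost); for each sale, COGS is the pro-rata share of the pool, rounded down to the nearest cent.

After Jun 1: 295 on hand, pool $4,380.75 (≈ $14.8500 each)
After Jun 4: 682 on hand, pool $10,572.75 (≈ $15.5026 each)
After Jun 6: 957 on hand, pool $15,371.50 (≈ $16.0622 each)
After Jun 10: 1335 on hand, pool $21,721.90 (≈ $16.2711 each)
After Jun 12: 1588 on hand, pool $26,566.85 (≈ $16.7298 each)
Jun 14, sell 363: 363/1588 × $26,566.85 → $6,072.90
After Jun 15: 1310 on hand, pool $22,436.20 (≈ $17.1269 each)
Jun 17, sell 1079: 1079/1310 × $22,436.20 → $18,479.89
Total COGS = $6,072.90 + $18,479.89 = $24,552.79
Ending inventory (cost pool remaining) = $3,956.31

COGS = $24,552.79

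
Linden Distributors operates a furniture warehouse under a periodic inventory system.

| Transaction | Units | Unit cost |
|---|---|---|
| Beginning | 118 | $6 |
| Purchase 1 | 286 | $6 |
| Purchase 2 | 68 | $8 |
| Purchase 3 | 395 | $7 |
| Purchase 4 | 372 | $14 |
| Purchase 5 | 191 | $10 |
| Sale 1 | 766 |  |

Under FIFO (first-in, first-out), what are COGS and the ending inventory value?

COGS = $5,026; ending inventory = $7,825

Sale 1 (766) [FIFO — oldest first]: 118 @ $6 + 286 @ $6 + 68 @ $8 + 294 @ $7 = $5,026
Ending inventory: 101 @ $7 + 372 @ $14 + 191 @ $10 = $7,825
Check: goods available $12,851 = COGS $5,026 + ending $7,825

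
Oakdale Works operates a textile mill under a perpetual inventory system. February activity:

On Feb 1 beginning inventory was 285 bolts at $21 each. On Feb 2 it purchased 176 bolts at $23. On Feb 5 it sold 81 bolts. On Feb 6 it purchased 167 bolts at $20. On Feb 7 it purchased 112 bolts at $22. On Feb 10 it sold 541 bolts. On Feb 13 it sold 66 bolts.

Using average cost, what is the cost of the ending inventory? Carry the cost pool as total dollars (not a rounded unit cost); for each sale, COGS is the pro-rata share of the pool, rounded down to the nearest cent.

Ending inventory = $1,110.56

After Feb 1: 285 on hand, pool $5,985.00 (≈ $21.0000 each)
After Feb 2: 461 on hand, pool $10,033.00 (≈ $21.7636 each)
Feb 5, sell 81: 81/461 × $10,033.00 → $1,762.84
After Feb 6: 547 on hand, pool $11,610.16 (≈ $21.2252 each)
After Feb 7: 659 on hand, pool $14,074.16 (≈ $21.3568 each)
Feb 10, sell 541: 541/659 × $14,074.16 → $11,554.05
Feb 13, sell 66: 66/118 × $2,520.11 → $1,409.55
Total COGS = $1,762.84 + $11,554.05 + $1,409.55 = $14,726.44
Ending inventory (cost pool remaining) = $1,110.56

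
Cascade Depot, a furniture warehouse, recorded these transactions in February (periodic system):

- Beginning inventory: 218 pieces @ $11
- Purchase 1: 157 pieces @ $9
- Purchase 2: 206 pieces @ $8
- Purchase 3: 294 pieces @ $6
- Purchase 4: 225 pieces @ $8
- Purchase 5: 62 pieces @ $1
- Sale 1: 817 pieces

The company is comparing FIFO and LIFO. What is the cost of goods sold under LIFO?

FIFO COGS: 218 @ $11 + 157 @ $9 + 206 @ $8 + 236 @ $6 = $6,875
LIFO COGS: 62 @ $1 + 225 @ $8 + 294 @ $6 + 206 @ $8 + 30 @ $9 = $5,544

COGS = $5,544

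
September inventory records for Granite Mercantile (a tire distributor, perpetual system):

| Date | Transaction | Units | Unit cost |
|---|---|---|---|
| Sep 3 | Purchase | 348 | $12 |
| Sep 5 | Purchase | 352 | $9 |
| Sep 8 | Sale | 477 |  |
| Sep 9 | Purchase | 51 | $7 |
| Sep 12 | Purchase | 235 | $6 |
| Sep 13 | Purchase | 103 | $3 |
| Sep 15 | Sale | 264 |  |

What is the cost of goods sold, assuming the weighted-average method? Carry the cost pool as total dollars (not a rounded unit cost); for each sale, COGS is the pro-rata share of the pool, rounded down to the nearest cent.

After Sep 3: 348 on hand, pool $4,176.00 (≈ $12.0000 each)
After Sep 5: 700 on hand, pool $7,344.00 (≈ $10.4914 each)
Sep 8, sell 477: 477/700 × $7,344.00 → $5,004.41
After Sep 9: 274 on hand, pool $2,696.59 (≈ $9.8416 each)
After Sep 12: 509 on hand, pool $4,106.59 (≈ $8.0680 each)
After Sep 13: 612 on hand, pool $4,415.59 (≈ $7.2150 each)
Sep 15, sell 264: 264/612 × $4,415.59 → $1,904.76
Total COGS = $5,004.41 + $1,904.76 = $6,909.17
Ending inventory (cost pool remaining) = $2,510.83

COGS = $6,909.17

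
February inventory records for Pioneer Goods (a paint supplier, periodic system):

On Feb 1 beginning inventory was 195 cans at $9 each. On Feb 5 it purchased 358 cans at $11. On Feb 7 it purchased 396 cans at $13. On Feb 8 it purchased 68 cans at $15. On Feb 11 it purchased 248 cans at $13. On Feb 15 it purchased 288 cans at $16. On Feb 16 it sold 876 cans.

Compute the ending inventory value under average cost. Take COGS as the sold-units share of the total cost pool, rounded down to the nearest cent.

Ending inventory = $8,584.78

Feb 16, sell 876: 876/1553 × $19,693.00 → $11,108.22
Ending inventory (cost pool remaining) = $8,584.78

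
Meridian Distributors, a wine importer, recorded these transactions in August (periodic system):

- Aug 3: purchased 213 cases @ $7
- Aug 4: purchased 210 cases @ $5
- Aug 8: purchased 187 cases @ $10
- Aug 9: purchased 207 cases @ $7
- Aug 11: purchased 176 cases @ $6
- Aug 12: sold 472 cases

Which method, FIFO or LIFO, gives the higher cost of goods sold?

FIFO COGS: 213 @ $7 + 210 @ $5 + 49 @ $10 = $3,031
LIFO COGS: 176 @ $6 + 207 @ $7 + 89 @ $10 = $3,395

LIFO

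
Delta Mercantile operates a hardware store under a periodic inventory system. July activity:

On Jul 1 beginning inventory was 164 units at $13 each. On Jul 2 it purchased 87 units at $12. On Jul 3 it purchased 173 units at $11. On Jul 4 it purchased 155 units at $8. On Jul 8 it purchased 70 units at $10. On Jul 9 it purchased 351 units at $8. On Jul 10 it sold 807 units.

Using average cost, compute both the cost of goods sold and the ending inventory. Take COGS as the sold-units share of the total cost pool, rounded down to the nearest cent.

Jul 10, sell 807: 807/1000 × $9,827.00 → $7,930.38
Ending inventory (cost pool remaining) = $1,896.62
Check: goods available $9,827.00 = COGS $7,930.38 + ending $1,896.62

COGS = $7,930.38; ending inventory = $1,896.62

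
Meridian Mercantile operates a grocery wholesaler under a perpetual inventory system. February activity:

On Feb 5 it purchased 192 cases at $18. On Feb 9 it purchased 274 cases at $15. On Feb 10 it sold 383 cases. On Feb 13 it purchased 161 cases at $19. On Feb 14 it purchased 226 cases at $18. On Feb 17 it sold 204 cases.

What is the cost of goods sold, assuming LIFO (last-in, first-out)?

COGS = $9,744

Feb 10, 383 sold [LIFO — newest first]: 274 @ $15 + 109 @ $18 = $6,072
Feb 17, 204 sold [LIFO — newest first]: 204 @ $18 = $3,672
Total COGS = $6,072 + $3,672 = $9,744
Ending inventory: 83 @ $18 + 161 @ $19 + 22 @ $18 = $4,949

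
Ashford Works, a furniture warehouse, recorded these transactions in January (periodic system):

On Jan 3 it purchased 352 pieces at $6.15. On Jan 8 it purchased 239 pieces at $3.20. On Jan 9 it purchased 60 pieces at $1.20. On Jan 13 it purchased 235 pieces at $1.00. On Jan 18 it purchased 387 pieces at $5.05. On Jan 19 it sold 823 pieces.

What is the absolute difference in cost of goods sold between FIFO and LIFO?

$461.05

FIFO COGS: 352 @ $6.15 + 239 @ $3.20 + 60 @ $1.20 + 172 @ $1.00 = $3,173.60
LIFO COGS: 387 @ $5.05 + 235 @ $1.00 + 60 @ $1.20 + 141 @ $3.20 = $2,712.55
Difference = |$3,173.60 − $2,712.55| = $461.05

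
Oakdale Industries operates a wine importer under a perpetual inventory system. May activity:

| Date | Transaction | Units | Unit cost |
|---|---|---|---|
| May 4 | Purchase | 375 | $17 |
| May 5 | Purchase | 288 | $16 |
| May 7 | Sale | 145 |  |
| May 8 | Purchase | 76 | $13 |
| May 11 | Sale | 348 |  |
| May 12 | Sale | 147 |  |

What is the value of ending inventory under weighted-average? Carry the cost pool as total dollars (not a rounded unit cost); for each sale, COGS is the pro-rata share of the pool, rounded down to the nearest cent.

Ending inventory = $1,594.84

After May 4: 375 on hand, pool $6,375.00 (≈ $17.0000 each)
After May 5: 663 on hand, pool $10,983.00 (≈ $16.5656 each)
May 7, sell 145: 145/663 × $10,983.00 → $2,402.01
After May 8: 594 on hand, pool $9,568.99 (≈ $16.1094 each)
May 11, sell 348: 348/594 × $9,568.99 → $5,606.07
May 12, sell 147: 147/246 × $3,962.92 → $2,368.08
Total COGS = $2,402.01 + $5,606.07 + $2,368.08 = $10,376.16
Ending inventory (cost pool remaining) = $1,594.84
Check: goods available $11,971.00 = COGS $10,376.16 + ending $1,594.84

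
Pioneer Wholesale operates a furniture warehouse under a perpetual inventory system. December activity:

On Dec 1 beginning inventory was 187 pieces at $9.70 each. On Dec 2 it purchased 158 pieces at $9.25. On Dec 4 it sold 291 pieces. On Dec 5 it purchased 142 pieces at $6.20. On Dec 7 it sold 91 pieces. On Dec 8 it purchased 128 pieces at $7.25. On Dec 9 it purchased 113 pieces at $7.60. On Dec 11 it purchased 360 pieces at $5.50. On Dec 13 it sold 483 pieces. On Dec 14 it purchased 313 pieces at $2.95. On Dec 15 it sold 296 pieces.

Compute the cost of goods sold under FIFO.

Dec 4, 291 sold [FIFO — oldest first]: 187 @ $9.70 + 104 @ $9.25 = $2,775.90
Dec 7, 91 sold [FIFO — oldest first]: 54 @ $9.25 + 37 @ $6.20 = $728.90
Dec 13, 483 sold [FIFO — oldest first]: 105 @ $6.20 + 128 @ $7.25 + 113 @ $7.60 + 137 @ $5.50 = $3,191.30
Dec 15, 296 sold [FIFO — oldest first]: 223 @ $5.50 + 73 @ $2.95 = $1,441.85
Total COGS = $2,775.90 + $728.90 + $3,191.30 + $1,441.85 = $8,137.95
Ending inventory: 240 @ $2.95 = $708.00

COGS = $8,137.95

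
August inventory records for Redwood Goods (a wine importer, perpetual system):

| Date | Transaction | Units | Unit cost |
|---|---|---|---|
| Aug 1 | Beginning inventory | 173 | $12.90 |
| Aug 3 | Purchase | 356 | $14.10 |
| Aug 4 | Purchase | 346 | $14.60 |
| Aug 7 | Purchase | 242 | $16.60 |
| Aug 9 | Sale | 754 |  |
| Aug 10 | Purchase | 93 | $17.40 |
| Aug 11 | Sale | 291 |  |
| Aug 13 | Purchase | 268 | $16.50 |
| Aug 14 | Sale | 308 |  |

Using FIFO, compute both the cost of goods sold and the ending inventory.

Aug 9, 754 sold [FIFO — oldest first]: 173 @ $12.90 + 356 @ $14.10 + 225 @ $14.60 = $10,536.30
Aug 11, 291 sold [FIFO — oldest first]: 121 @ $14.60 + 170 @ $16.60 = $4,588.60
Aug 14, 308 sold [FIFO — oldest first]: 72 @ $16.60 + 93 @ $17.40 + 143 @ $16.50 = $5,172.90
Total COGS = $10,536.30 + $4,588.60 + $5,172.90 = $20,297.80
Ending inventory: 125 @ $16.50 = $2,062.50
Check: goods available $22,360.30 = COGS $20,297.80 + ending $2,062.50

COGS = $20,297.80; ending inventory = $2,062.50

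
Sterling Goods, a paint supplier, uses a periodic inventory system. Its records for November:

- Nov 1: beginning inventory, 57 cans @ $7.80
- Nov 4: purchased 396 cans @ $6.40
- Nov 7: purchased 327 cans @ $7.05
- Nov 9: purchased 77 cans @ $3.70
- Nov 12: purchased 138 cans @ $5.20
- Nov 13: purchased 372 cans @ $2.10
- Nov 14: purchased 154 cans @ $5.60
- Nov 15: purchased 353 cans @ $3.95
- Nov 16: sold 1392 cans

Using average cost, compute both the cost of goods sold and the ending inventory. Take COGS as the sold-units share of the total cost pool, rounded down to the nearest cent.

COGS = $6,926.42; ending inventory = $2,398.38

Nov 16, sell 1392: 1392/1874 × $9,324.80 → $6,926.42
Ending inventory (cost pool remaining) = $2,398.38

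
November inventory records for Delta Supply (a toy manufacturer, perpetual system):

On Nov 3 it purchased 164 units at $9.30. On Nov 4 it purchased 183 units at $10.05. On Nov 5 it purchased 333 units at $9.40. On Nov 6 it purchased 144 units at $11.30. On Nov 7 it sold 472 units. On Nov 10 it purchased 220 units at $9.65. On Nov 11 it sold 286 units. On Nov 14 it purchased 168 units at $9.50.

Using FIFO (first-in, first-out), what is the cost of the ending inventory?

Ending inventory = $4,464.80

Nov 7, 472 sold [FIFO — oldest first]: 164 @ $9.30 + 183 @ $10.05 + 125 @ $9.40 = $4,539.35
Nov 11, 286 sold [FIFO — oldest first]: 208 @ $9.40 + 78 @ $11.30 = $2,836.60
Total COGS = $4,539.35 + $2,836.60 = $7,375.95
Ending inventory: 66 @ $11.30 + 220 @ $9.65 + 168 @ $9.50 = $4,464.80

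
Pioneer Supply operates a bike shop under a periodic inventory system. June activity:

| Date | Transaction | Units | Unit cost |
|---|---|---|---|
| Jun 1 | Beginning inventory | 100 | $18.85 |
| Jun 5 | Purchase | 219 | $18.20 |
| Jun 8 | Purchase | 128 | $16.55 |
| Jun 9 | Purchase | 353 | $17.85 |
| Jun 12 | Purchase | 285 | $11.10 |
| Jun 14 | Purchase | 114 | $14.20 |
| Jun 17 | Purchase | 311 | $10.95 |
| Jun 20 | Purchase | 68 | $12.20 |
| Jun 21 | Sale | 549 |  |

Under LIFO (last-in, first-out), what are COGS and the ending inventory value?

Jun 21, 549 sold [LIFO — newest first]: 68 @ $12.20 + 311 @ $10.95 + 114 @ $14.20 + 56 @ $11.10 = $6,475.45
Ending inventory: 100 @ $18.85 + 219 @ $18.20 + 128 @ $16.55 + 353 @ $17.85 + 229 @ $11.10 = $16,832.15

COGS = $6,475.45; ending inventory = $16,832.15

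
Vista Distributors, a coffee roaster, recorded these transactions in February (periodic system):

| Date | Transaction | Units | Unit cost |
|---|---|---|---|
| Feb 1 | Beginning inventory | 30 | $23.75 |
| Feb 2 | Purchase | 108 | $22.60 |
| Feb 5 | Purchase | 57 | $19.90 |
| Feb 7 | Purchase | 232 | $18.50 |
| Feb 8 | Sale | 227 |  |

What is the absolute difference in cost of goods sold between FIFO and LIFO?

FIFO COGS: 30 @ $23.75 + 108 @ $22.60 + 57 @ $19.90 + 32 @ $18.50 = $4,879.60
LIFO COGS: 227 @ $18.50 = $4,199.50
Difference = |$4,879.60 − $4,199.50| = $680.10

$680.10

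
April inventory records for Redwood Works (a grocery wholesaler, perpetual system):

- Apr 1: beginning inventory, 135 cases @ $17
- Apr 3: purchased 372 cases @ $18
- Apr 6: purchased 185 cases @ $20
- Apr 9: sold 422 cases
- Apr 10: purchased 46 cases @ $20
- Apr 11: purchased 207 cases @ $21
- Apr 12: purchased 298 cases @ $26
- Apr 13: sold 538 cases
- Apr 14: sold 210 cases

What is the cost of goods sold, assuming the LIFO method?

COGS = $24,465

Apr 9, 422 sold [LIFO — newest first]: 185 @ $20 + 237 @ $18 = $7,966
Apr 13, 538 sold [LIFO — newest first]: 298 @ $26 + 207 @ $21 + 33 @ $20 = $12,755
Apr 14, 210 sold [LIFO — newest first]: 13 @ $20 + 135 @ $18 + 62 @ $17 = $3,744
Total COGS = $7,966 + $12,755 + $3,744 = $24,465
Ending inventory: 73 @ $17 = $1,241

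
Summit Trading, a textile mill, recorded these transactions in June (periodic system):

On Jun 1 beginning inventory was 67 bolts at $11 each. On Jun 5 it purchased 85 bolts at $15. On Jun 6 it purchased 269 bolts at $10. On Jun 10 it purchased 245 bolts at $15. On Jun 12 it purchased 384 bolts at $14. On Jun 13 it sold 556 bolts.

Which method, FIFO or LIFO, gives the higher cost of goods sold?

LIFO

FIFO COGS: 67 @ $11 + 85 @ $15 + 269 @ $10 + 135 @ $15 = $6,727
LIFO COGS: 384 @ $14 + 172 @ $15 = $7,956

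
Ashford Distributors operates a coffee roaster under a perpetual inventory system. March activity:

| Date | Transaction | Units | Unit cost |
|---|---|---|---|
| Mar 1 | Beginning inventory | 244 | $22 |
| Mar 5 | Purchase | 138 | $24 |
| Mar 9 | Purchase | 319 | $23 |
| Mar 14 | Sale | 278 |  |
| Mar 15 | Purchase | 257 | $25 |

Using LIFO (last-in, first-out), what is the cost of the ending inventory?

Mar 14, 278 sold [LIFO — newest first]: 278 @ $23 = $6,394
Ending inventory: 244 @ $22 + 138 @ $24 + 41 @ $23 + 257 @ $25 = $16,048

Ending inventory = $16,048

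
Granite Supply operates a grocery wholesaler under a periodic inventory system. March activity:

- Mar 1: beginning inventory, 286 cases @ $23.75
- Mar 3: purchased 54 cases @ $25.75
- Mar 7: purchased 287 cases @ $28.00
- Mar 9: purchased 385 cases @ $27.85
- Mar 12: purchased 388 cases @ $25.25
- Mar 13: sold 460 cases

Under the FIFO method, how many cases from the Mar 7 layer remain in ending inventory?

Mar 13, 460 sold [FIFO — oldest first]: 286 @ $23.75 + 54 @ $25.75 + 120 @ $28.00 = $11,543.00
Ending inventory: 167 @ $28.00 + 385 @ $27.85 + 388 @ $25.25 = $25,195.25
Check: goods available $36,738.25 = COGS $11,543.00 + ending $25,195.25

167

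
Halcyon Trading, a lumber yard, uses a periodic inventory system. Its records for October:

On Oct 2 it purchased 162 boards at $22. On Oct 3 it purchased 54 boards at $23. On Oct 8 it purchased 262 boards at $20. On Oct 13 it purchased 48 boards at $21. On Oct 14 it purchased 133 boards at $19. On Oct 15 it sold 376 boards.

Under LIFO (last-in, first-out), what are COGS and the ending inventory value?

Oct 15, 376 sold [LIFO — newest first]: 133 @ $19 + 48 @ $21 + 195 @ $20 = $7,435
Ending inventory: 162 @ $22 + 54 @ $23 + 67 @ $20 = $6,146
Check: goods available $13,581 = COGS $7,435 + ending $6,146

COGS = $7,435; ending inventory = $6,146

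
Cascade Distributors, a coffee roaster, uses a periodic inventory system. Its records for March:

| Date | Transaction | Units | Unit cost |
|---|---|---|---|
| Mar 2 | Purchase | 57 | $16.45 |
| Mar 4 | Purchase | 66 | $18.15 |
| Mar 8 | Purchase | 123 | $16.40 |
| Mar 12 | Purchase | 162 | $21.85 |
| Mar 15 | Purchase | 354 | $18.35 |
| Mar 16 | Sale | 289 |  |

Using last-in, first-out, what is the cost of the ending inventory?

Ending inventory = $8,885.20

Mar 16, 289 sold [LIFO — newest first]: 289 @ $18.35 = $5,303.15
Ending inventory: 57 @ $16.45 + 66 @ $18.15 + 123 @ $16.40 + 162 @ $21.85 + 65 @ $18.35 = $8,885.20
Check: goods available $14,188.35 = COGS $5,303.15 + ending $8,885.20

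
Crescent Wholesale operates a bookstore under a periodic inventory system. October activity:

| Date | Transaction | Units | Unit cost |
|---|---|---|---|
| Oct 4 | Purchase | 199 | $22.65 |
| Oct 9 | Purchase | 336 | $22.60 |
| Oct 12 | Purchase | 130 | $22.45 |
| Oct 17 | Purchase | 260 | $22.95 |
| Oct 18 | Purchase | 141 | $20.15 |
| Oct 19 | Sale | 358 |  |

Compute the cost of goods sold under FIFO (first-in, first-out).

COGS = $8,100.75

Oct 19, 358 sold [FIFO — oldest first]: 199 @ $22.65 + 159 @ $22.60 = $8,100.75
Ending inventory: 177 @ $22.60 + 130 @ $22.45 + 260 @ $22.95 + 141 @ $20.15 = $15,726.85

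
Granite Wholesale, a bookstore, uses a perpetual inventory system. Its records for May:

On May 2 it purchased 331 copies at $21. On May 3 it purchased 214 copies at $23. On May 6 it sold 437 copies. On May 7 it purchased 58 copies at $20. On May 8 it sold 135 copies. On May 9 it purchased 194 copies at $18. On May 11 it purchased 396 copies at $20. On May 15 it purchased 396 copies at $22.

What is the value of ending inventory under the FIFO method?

Ending inventory = $20,744

May 6, 437 sold [FIFO — oldest first]: 331 @ $21 + 106 @ $23 = $9,389
May 8, 135 sold [FIFO — oldest first]: 108 @ $23 + 27 @ $20 = $3,024
Total COGS = $9,389 + $3,024 = $12,413
Ending inventory: 31 @ $20 + 194 @ $18 + 396 @ $20 + 396 @ $22 = $20,744
Check: goods available $33,157 = COGS $12,413 + ending $20,744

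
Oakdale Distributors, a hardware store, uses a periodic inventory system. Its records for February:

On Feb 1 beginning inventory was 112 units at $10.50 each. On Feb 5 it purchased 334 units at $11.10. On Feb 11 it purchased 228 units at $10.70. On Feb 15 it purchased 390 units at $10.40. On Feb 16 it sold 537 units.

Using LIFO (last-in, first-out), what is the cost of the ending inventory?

Ending inventory = $5,750.10

Feb 16, 537 sold [LIFO — newest first]: 390 @ $10.40 + 147 @ $10.70 = $5,628.90
Ending inventory: 112 @ $10.50 + 334 @ $11.10 + 81 @ $10.70 = $5,750.10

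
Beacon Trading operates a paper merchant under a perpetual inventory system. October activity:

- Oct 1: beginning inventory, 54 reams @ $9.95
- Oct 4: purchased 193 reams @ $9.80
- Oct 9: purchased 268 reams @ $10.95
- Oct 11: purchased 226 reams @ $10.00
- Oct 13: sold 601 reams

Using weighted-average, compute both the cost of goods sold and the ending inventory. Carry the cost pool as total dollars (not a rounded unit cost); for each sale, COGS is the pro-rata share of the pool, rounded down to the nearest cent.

After Oct 1: 54 on hand, pool $537.30 (≈ $9.9500 each)
After Oct 4: 247 on hand, pool $2,428.70 (≈ $9.8328 each)
After Oct 9: 515 on hand, pool $5,363.30 (≈ $10.4142 each)
After Oct 11: 741 on hand, pool $7,623.30 (≈ $10.2879 each)
Oct 13, sell 601: 601/741 × $7,623.30 → $6,183.00
Ending inventory (cost pool remaining) = $1,440.30

COGS = $6,183.00; ending inventory = $1,440.30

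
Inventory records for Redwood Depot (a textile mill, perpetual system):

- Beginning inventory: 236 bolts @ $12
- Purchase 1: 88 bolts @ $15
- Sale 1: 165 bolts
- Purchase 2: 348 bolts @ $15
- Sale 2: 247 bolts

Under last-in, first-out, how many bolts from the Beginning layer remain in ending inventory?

Sale 1 (165) [LIFO — newest first]: 88 @ $15 + 77 @ $12 = $2,244
Sale 2 (247) [LIFO — newest first]: 247 @ $15 = $3,705
Total COGS = $2,244 + $3,705 = $5,949
Ending inventory: 159 @ $12 + 101 @ $15 = $3,423

159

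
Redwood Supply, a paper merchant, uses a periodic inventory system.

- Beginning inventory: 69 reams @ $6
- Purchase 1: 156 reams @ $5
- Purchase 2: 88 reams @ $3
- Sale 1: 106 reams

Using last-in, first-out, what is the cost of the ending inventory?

Sale 1 (106) [LIFO — newest first]: 88 @ $3 + 18 @ $5 = $354
Ending inventory: 69 @ $6 + 138 @ $5 = $1,104

Ending inventory = $1,104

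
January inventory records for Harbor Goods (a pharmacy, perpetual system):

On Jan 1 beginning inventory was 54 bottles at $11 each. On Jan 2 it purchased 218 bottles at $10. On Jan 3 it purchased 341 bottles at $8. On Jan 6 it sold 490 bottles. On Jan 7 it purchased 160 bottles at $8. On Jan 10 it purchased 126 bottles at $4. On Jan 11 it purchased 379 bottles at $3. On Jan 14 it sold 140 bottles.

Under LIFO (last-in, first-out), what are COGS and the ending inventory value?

Jan 6, 490 sold [LIFO — newest first]: 341 @ $8 + 149 @ $10 = $4,218
Jan 14, 140 sold [LIFO — newest first]: 140 @ $3 = $420
Total COGS = $4,218 + $420 = $4,638
Ending inventory: 54 @ $11 + 69 @ $10 + 160 @ $8 + 126 @ $4 + 239 @ $3 = $3,785
Check: goods available $8,423 = COGS $4,638 + ending $3,785

COGS = $4,638; ending inventory = $3,785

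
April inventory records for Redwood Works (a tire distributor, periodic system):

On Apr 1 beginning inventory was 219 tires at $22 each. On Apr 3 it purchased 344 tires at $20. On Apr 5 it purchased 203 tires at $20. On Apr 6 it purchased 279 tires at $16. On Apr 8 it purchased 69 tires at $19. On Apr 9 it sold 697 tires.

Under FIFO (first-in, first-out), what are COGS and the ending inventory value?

Apr 9, 697 sold [FIFO — oldest first]: 219 @ $22 + 344 @ $20 + 134 @ $20 = $14,378
Ending inventory: 69 @ $20 + 279 @ $16 + 69 @ $19 = $7,155
Check: goods available $21,533 = COGS $14,378 + ending $7,155

COGS = $14,378; ending inventory = $7,155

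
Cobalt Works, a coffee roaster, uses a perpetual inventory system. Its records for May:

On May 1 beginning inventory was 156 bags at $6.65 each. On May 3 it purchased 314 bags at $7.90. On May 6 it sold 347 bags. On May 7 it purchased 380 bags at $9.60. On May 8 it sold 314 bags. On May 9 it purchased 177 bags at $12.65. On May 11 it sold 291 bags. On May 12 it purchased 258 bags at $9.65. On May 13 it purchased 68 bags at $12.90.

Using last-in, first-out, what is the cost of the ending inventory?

Ending inventory = $3,865.65

May 6, 347 sold [LIFO — newest first]: 314 @ $7.90 + 33 @ $6.65 = $2,700.05
May 8, 314 sold [LIFO — newest first]: 314 @ $9.60 = $3,014.40
May 11, 291 sold [LIFO — newest first]: 177 @ $12.65 + 66 @ $9.60 + 48 @ $6.65 = $3,191.85
Total COGS = $2,700.05 + $3,014.40 + $3,191.85 = $8,906.30
Ending inventory: 75 @ $6.65 + 258 @ $9.65 + 68 @ $12.90 = $3,865.65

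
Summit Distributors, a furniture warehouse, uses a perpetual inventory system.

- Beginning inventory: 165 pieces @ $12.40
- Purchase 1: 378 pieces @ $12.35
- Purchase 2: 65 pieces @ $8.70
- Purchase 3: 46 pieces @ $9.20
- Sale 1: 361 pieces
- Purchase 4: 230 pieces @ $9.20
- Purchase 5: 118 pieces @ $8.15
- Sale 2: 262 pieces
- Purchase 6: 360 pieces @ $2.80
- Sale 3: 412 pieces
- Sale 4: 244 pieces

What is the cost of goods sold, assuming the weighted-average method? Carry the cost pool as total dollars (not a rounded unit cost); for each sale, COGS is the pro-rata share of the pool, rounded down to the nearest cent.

COGS = $11,241.93

After Beginning: 165 on hand, pool $2,046.00 (≈ $12.4000 each)
After Purchase 1: 543 on hand, pool $6,714.30 (≈ $12.3652 each)
After Purchase 2: 608 on hand, pool $7,279.80 (≈ $11.9734 each)
After Purchase 3: 654 on hand, pool $7,703.00 (≈ $11.7783 each)
Sale 1, sell 361: 361/654 × $7,703.00 → $4,251.96
After Purchase 4: 523 on hand, pool $5,567.04 (≈ $10.6444 each)
After Purchase 5: 641 on hand, pool $6,528.74 (≈ $10.1852 each)
Sale 2, sell 262: 262/641 × $6,528.74 → $2,668.53
After Purchase 6: 739 on hand, pool $4,868.21 (≈ $6.5876 each)
Sale 3, sell 412: 412/739 × $4,868.21 → $2,714.07
Sale 4, sell 244: 244/327 × $2,154.14 → $1,607.37
Total COGS = $4,251.96 + $2,668.53 + $2,714.07 + $1,607.37 = $11,241.93
Ending inventory (cost pool remaining) = $546.77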